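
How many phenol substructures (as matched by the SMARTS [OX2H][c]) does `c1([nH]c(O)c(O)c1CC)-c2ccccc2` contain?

2

[OX2H][c] is the SMARTS for a phenol: a hydroxyl oxygen attached to an aromatic carbon.
The molecule carries 2 separate instances of a hydroxyl group (-OH) meeting every constraint; each maps to a distinct set of atoms, giving 2 matches.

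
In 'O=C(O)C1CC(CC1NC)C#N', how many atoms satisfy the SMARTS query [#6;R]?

The query [#6;R] means: carbon that is part of a ring.
Check the 12 heavy atoms by environment: 5× C (in 5-ring) → match; 3× C (acyclic) → no; 2× O (acyclic) → no; 2× N (acyclic) → no.
That gives 5 matching atoms.

5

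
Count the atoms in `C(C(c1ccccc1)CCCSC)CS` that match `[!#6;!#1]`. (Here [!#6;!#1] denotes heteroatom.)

Check the 15 heavy atoms by environment: 7× C → no; 2× S → match; 6× c (aromatic) → no.
That gives 2 matching atoms.

2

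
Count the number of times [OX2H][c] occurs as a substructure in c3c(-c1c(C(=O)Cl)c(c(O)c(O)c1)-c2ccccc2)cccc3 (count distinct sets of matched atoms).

2

[OX2H][c] is the SMARTS for a phenol: a hydroxyl oxygen attached to an aromatic carbon.
The molecule carries 2 separate instances of a hydroxyl group (-OH) meeting every constraint; each maps to a distinct set of atoms, giving 2 matches.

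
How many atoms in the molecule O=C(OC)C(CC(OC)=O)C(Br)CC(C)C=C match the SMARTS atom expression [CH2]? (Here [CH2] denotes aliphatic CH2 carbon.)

Check the 17 heavy atoms by environment: 3× C (H3) → no; 4× C (H1) → no; 3× C (H2) → match; 1× Br (H0) → no; 2× C (H0) → no; 4× O (H0) → no.
That gives 3 matching atoms.

3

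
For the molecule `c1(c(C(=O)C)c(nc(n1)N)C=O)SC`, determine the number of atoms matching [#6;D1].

2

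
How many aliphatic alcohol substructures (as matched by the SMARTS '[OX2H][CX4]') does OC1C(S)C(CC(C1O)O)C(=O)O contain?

3

[OX2H][CX4] is the SMARTS for an aliphatic alcohol: a hydroxyl oxygen bound to an sp3 (X4) carbon.
The molecule carries 3 separate instances of a hydroxyl group (-OH) meeting every constraint; each maps to a distinct set of atoms, giving 3 matches.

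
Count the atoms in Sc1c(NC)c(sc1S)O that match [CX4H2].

0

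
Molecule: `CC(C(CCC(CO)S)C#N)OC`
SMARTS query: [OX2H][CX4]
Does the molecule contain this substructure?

The pattern [OX2H][CX4] describes a hydroxyl oxygen bound to an sp3 (X4) carbon — an aliphatic alcohol.
The molecule carries a hydroxyl group (-OH), whose atoms satisfy every constraint of the query, so the pattern matches.

Yes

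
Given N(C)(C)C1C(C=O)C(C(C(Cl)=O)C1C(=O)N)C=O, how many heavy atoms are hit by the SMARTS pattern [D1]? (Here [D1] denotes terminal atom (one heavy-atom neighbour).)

The query [D1] means: atom with exactly one heavy-atom neighbour (degree 1).
Check the 18 heavy atoms by environment: 7× C (D3) → no; 2× C (D2) → no; 4× O (D1) → match; 1× Cl (D1) → match; 1× N (D1) → match; 1× N (D3) → no; 2× C (D1) → match.
Summing the matching environments: 4 + 1 + 1 + 2 = 8 matching atoms.

8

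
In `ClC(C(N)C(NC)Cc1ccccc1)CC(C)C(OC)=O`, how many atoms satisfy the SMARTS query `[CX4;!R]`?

9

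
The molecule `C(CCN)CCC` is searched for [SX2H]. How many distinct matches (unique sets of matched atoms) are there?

[SX2H] is the SMARTS for a thiol: an aliphatic sulfur with two connections, one being H.
No fragment in the molecule satisfies every constraint, giving 0 matches.

0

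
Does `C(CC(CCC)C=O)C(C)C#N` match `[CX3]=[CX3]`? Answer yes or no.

No

The pattern [CX3]=[CX3] describes a non-aromatic C=C double bond between two sp2 carbons — an alkene.
The closest candidate here is an ethyl group (-CH2CH3), but its C-C bond is a single bond between CX4 carbons, not CX3=CX3. No other fragment satisfies the full query, so there is no match.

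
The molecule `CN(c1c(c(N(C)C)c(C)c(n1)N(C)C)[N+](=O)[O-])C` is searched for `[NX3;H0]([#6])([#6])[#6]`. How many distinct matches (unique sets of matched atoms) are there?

3

[NX3;H0]([#6])([#6])[#6] is the SMARTS for a tertiary amine: a trivalent nitrogen with no H, bonded to three carbons.
The molecule carries 3 separate instances of a dimethylamino group (-N(CH3)2) meeting every constraint; each maps to a distinct set of atoms, giving 3 matches.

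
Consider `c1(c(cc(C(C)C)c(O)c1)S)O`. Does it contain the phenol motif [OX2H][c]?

The pattern [OX2H][c] describes a hydroxyl oxygen attached to an aromatic carbon — a phenol.
The molecule carries a hydroxyl group (-OH), whose atoms satisfy every constraint of the query, so the pattern matches.

Yes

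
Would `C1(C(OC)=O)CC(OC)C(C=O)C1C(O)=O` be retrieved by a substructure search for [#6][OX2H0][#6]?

The pattern [#6][OX2H0][#6] describes an aliphatic oxygen bridging two carbons with no H on the oxygen — an ether.
The molecule carries a methoxy ether (-OCH3), whose atoms satisfy every constraint of the query, so the pattern matches.

Yes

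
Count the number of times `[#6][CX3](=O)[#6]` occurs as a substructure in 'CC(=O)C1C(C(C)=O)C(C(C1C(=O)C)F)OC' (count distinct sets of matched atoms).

3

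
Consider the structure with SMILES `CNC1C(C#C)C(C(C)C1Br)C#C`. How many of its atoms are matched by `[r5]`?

The query [r5] means: r5 matches atoms in a five-membered ring.
Check the 13 heavy atoms by environment: 5× C (in 5-ring) → match; 6× C (acyclic) → no; 1× Br (acyclic) → no; 1× N (acyclic) → no.
That gives 5 matching atoms.

5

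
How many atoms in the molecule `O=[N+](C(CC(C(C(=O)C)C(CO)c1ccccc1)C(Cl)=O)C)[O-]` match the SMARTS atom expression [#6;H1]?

9

The query [#6;H1] means: any carbon bearing exactly one hydrogen.
Check the 23 heavy atoms by environment: 2× C (H2) → no; 4× C (H1) → match; 2× C (H3) → no; 1× N (charge +1, H0) → no; 1× O (charge -1, H0) → no; 3× O (H0) → no; 1× O (H1) → no; 2× C (H0) → no; 1× Cl (H0) → no; 1× c (aromatic, H0) → no; 5× c (aromatic, H1) → match.
Summing the matching environments: 4 + 5 = 9 matching atoms.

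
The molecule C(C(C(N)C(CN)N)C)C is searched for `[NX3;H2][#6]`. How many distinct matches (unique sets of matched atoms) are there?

[NX3;H2][#6] is the SMARTS for a primary amine: a trivalent nitrogen with two H attached to carbon.
The molecule carries 3 separate instances of a primary amino group (-NH2) meeting every constraint; each maps to a distinct set of atoms, giving 3 matches.

3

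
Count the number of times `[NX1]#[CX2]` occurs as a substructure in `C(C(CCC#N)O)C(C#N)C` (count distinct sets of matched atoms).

2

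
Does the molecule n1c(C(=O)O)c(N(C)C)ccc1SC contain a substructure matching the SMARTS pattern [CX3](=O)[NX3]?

No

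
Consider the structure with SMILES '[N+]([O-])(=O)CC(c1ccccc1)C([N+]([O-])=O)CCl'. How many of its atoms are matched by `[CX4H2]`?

The query [CX4H2] means: sp3 carbon (X4) with exactly two hydrogens.
Check the 17 heavy atoms by environment: 2× C (H2, X4) → match; 2× C (H1, X4) → no; 1× c (aromatic, H0, X3) → no; 5× c (aromatic, H1, X3) → no; 1× Cl (H0, X1) → no; 2× N (charge +1, H0, X3) → no; 2× O (charge -1, H0, X1) → no; 2× O (H0, X1) → no.
That gives 2 matching atoms.

2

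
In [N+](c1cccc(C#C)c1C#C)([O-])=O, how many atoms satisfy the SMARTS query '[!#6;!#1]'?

Check the 13 heavy atoms by environment: 6× c (aromatic) → no; 1× N (charge +1) → match; 1× O (charge -1) → match; 1× O → match; 4× C → no.
Summing the matching environments: 1 + 1 + 1 = 3 matching atoms.

3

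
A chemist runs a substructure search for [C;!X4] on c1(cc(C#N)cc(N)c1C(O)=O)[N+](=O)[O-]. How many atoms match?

The query [C;!X4] means: aliphatic carbon that does not have four total connections.
Check the 15 heavy atoms by environment: 6× c (aromatic, X3) → no; 1× N (charge +1, X3) → no; 1× O (charge -1, X1) → no; 2× O (X1) → no; 1× C (X3) → match; 1× O (X2) → no; 1× N (X3) → no; 1× C (X2) → match; 1× N (X1) → no.
Summing the matching environments: 1 + 1 = 2 matching atoms.

2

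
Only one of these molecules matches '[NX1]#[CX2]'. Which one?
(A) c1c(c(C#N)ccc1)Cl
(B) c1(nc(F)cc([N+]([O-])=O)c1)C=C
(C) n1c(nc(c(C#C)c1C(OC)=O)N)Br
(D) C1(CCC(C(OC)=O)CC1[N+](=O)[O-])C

[NX1]#[CX2] describes a nitrogen triple-bonded to a two-connected carbon (a nitrile).
(A) contains a nitrile (-C#N), which satisfies every atom and bond constraint.
(B) has a nitro group (-[N+](=O)[O-]) but there is no C#N triple bond.
(C) has a primary amino group (-NH2) but the nitrogen is NX3 (three connections), not NX1 triple-bonded.
(D) has a nitro group (-[N+](=O)[O-]) but there is no C#N triple bond.
So the answer is (A).

A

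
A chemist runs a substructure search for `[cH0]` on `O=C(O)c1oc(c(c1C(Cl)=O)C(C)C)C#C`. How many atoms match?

4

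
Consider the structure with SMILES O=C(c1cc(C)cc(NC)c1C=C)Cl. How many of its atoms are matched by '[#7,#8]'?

The query [#7,#8] means: nitrogen or oxygen (comma = OR).
Check the 14 heavy atoms by environment: 6× c (aromatic) → no; 1× N → match; 5× C → no; 1× O → match; 1× Cl → no.
Summing the matching environments: 1 + 1 = 2 matching atoms.

2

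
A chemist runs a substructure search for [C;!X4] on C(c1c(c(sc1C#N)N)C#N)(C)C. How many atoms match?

2

Check the 13 heavy atoms by environment: 1× s (aromatic, X2) → no; 4× c (aromatic, X3) → no; 2× C (X2) → match; 2× N (X1) → no; 1× N (X3) → no; 3× C (X4) → no.
That gives 2 matching atoms.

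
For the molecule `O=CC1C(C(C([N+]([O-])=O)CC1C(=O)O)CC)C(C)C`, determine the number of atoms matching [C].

13

Check the 19 heavy atoms by environment: 13× C → match; 1× N (charge +1) → no; 1× O (charge -1) → no; 4× O → no.
That gives 13 matching atoms.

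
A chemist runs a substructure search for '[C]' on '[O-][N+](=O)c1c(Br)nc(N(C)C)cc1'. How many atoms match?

2

The query [C] means: uppercase C matches aliphatic (non-aromatic) carbon only.
Check the 13 heavy atoms by environment: 1× n (aromatic) → no; 5× c (aromatic) → no; 1× N → no; 2× C → match; 1× Br → no; 1× N (charge +1) → no; 1× O (charge -1) → no; 1× O → no.
That gives 2 matching atoms.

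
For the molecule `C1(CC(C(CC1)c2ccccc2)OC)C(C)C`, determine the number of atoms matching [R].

The query [R] means: R matches any atom that is part of a ring.
Check the 17 heavy atoms by environment: 6× C (in 6-ring) → match; 6× c (aromatic, in 6-ring) → match; 4× C (acyclic) → no; 1× O (acyclic) → no.
Summing the matching environments: 6 + 6 = 12 matching atoms.

12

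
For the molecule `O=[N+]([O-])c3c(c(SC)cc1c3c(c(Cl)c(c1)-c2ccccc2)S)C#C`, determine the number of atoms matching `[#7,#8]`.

The query [#7,#8] means: nitrogen or oxygen (comma = OR).
Check the 25 heavy atoms by environment: 16× c (aromatic) → no; 1× Cl → no; 2× S → no; 3× C → no; 1× N (charge +1) → match; 1× O (charge -1) → match; 1× O → match.
Summing the matching environments: 1 + 1 + 1 = 3 matching atoms.

3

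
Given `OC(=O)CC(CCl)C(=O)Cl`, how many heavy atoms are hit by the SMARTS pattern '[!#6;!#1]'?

The query [!#6;!#1] means: not carbon and not hydrogen — any heteroatom.
Check the 10 heavy atoms by environment: 5× C → no; 3× O → match; 2× Cl → match.
Summing the matching environments: 3 + 2 = 5 matching atoms.

5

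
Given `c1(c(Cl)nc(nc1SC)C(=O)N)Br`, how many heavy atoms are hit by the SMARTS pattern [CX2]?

0

The query [CX2] means: C with X2: aliphatic carbon with exactly 2 total connections.
Check the 13 heavy atoms by environment: 2× n (aromatic, X2) → no; 4× c (aromatic, X3) → no; 1× Cl (X1) → no; 1× Br (X1) → no; 1× C (X3) → no; 1× O (X1) → no; 1× N (X3) → no; 1× S (X2) → no; 1× C (X4) → no.
No environment satisfies the query, so 0 matching atoms.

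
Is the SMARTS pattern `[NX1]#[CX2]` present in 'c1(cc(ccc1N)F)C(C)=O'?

The pattern [NX1]#[CX2] describes a nitrogen triple-bonded to a two-connected carbon — a nitrile.
The closest candidate here is a primary amino group (-NH2), but the nitrogen is NX3 (three connections), not NX1 triple-bonded. No other fragment satisfies the full query, so there is no match.

No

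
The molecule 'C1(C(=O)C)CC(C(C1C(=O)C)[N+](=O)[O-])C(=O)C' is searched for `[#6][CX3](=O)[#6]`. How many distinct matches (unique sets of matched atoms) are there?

[#6][CX3](=O)[#6] is the SMARTS for a ketone: a carbonyl carbon (no H) flanked by two carbons.
The molecule carries 3 separate instances of an acetyl/ketone group (-C(=O)CH3) meeting every constraint; each maps to a distinct set of atoms, giving 3 matches.

3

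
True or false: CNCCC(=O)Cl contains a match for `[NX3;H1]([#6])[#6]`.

True

The pattern [NX3;H1]([#6])[#6] describes a trivalent nitrogen with one H, bonded to two carbons — a secondary amine.
The molecule carries an N-methylamino group (-NHCH3), whose atoms satisfy every constraint of the query, so the pattern matches.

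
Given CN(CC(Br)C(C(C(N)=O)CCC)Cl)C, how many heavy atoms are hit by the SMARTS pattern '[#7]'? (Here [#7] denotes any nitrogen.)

2

The query [#7] means: #7 matches any nitrogen atom regardless of aromaticity.
Check the 15 heavy atoms by environment: 10× C → no; 1× O → no; 2× N → match; 1× Br → no; 1× Cl → no.
That gives 2 matching atoms.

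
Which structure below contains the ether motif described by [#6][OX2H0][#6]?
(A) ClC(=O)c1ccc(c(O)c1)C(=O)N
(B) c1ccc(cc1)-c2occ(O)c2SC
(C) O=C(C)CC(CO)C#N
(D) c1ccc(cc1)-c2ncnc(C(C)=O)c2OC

D

[#6][OX2H0][#6] describes an aliphatic oxygen bridging two carbons with no H on the oxygen (an ether).
(A) has a hydroxyl group (-OH) but the oxygen has H1, not H0 bridging two carbons.
(B) has a hydroxyl group (-OH) but the oxygen has H1, not H0 bridging two carbons.
(C) has a hydroxyl group (-OH) but the oxygen has H1, not H0 bridging two carbons.
(D) contains a methoxy ether (-OCH3), which satisfies every atom and bond constraint.
So the answer is (D).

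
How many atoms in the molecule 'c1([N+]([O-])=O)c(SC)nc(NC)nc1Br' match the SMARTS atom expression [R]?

The query [R] means: R matches any atom that is part of a ring.
Check the 14 heavy atoms by environment: 2× n (aromatic, in 6-ring) → match; 4× c (aromatic, in 6-ring) → match; 1× N (acyclic) → no; 2× C (acyclic) → no; 1× Br (acyclic) → no; 1× N (charge +1, acyclic) → no; 1× O (charge -1, acyclic) → no; 1× O (acyclic) → no; 1× S (acyclic) → no.
Summing the matching environments: 2 + 4 = 6 matching atoms.

6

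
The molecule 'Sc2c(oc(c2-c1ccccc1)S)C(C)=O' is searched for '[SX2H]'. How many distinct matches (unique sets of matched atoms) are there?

2

[SX2H] is the SMARTS for a thiol: an aliphatic sulfur with two connections, one being H.
The molecule carries 2 separate instances of a thiol (-SH) meeting every constraint; each maps to a distinct set of atoms, giving 2 matches.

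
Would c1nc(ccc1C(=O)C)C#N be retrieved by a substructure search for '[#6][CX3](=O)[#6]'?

The pattern [#6][CX3](=O)[#6] describes a carbonyl carbon (no H) flanked by two carbons — a ketone.
The molecule carries an acetyl/ketone group (-C(=O)CH3), whose atoms satisfy every constraint of the query, so the pattern matches.

Yes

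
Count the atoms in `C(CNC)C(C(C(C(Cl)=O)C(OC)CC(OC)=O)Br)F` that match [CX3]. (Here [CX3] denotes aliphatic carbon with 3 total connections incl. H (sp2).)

2

The query [CX3] means: C with X3: aliphatic carbon with exactly 3 total connections.
Check the 20 heavy atoms by environment: 10× C (X4) → no; 1× Br (X1) → no; 2× C (X3) → match; 2× O (X1) → no; 1× Cl (X1) → no; 2× O (X2) → no; 1× N (X3) → no; 1× F (X1) → no.
That gives 2 matching atoms.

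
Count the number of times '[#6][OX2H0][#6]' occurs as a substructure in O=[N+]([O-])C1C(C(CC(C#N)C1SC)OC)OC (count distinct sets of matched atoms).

2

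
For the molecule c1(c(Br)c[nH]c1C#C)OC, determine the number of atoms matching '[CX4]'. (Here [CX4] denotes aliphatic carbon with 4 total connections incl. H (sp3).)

1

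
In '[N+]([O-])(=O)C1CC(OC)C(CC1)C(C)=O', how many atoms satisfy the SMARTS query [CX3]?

The query [CX3] means: C with X3: aliphatic carbon with exactly 3 total connections.
Check the 14 heavy atoms by environment: 8× C (X4) → no; 1× N (charge +1, X3) → no; 1× O (charge -1, X1) → no; 2× O (X1) → no; 1× O (X2) → no; 1× C (X3) → match.
That gives 1 matching atom.

1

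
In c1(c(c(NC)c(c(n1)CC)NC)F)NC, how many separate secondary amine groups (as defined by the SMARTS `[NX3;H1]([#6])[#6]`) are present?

3

[NX3;H1]([#6])[#6] is the SMARTS for a secondary amine: a trivalent nitrogen with one H, bonded to two carbons.
The molecule carries 3 separate instances of an N-methylamino group (-NHCH3) meeting every constraint; each maps to a distinct set of atoms, giving 3 matches.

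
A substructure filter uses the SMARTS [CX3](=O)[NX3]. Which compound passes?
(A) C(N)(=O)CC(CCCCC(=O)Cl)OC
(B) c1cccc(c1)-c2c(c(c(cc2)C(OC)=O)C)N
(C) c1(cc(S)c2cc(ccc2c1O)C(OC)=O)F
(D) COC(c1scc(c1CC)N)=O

[CX3](=O)[NX3] describes a carbonyl carbon bonded to a trivalent nitrogen (an amide).
(A) contains a primary amide (-C(=O)NH2), which satisfies every atom and bond constraint.
(B) has a methyl-ester group (-C(=O)OCH3) but the carbonyl is bonded to O, not to an NX3 nitrogen.
(C) has a methyl-ester group (-C(=O)OCH3) but the carbonyl is bonded to O, not to an NX3 nitrogen.
(D) has a methyl-ester group (-C(=O)OCH3) but the carbonyl is bonded to O, not to an NX3 nitrogen.
So the answer is (A).

A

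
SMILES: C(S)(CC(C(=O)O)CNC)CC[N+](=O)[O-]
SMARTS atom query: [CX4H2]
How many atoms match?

4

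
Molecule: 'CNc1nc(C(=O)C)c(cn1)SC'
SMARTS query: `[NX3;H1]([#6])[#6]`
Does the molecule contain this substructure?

Yes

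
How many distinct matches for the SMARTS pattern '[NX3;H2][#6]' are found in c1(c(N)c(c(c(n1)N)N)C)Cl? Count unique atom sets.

3

[NX3;H2][#6] is the SMARTS for a primary amine: a trivalent nitrogen with two H attached to carbon.
The molecule carries 3 separate instances of a primary amino group (-NH2) meeting every constraint; each maps to a distinct set of atoms, giving 3 matches.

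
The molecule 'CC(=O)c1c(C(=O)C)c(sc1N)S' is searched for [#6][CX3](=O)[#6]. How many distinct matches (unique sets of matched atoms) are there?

[#6][CX3](=O)[#6] is the SMARTS for a ketone: a carbonyl carbon (no H) flanked by two carbons.
The molecule carries 2 separate instances of an acetyl/ketone group (-C(=O)CH3) meeting every constraint; each maps to a distinct set of atoms, giving 2 matches.

2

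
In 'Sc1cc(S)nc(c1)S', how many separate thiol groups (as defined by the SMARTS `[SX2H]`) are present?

3

[SX2H] is the SMARTS for a thiol: an aliphatic sulfur with two connections, one being H.
The molecule carries 3 separate instances of a thiol (-SH) meeting every constraint; each maps to a distinct set of atoms, giving 3 matches.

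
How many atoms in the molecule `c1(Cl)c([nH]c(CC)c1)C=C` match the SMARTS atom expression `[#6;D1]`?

The query [#6;D1] means: carbon bonded to exactly one heavy atom.
Check the 10 heavy atoms by environment: 1× n (aromatic, D2) → no; 3× c (aromatic, D3) → no; 1× c (aromatic, D2) → no; 2× C (D2) → no; 2× C (D1) → match; 1× Cl (D1) → no.
That gives 2 matching atoms.

2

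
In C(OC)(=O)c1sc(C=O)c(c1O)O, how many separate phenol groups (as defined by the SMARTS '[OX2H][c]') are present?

2

[OX2H][c] is the SMARTS for a phenol: a hydroxyl oxygen attached to an aromatic carbon.
The molecule carries 2 separate instances of a hydroxyl group (-OH) meeting every constraint; each maps to a distinct set of atoms, giving 2 matches.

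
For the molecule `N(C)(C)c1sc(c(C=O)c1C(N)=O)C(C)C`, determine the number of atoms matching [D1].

7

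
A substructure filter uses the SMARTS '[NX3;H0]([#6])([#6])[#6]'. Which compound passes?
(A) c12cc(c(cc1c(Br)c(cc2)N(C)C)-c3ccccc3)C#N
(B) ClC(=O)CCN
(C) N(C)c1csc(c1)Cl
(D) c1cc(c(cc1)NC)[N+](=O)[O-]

[NX3;H0]([#6])([#6])[#6] describes a trivalent nitrogen with no H, bonded to three carbons (a tertiary amine).
(A) contains a dimethylamino group (-N(CH3)2), which satisfies every atom and bond constraint.
(B) has a primary amino group (-NH2) but the nitrogen has H2, not H0 with three carbons.
(C) has an N-methylamino group (-NHCH3) but the nitrogen still has one H (H1), not H0.
(D) has an N-methylamino group (-NHCH3) but the nitrogen still has one H (H1), not H0.
So the answer is (A).

A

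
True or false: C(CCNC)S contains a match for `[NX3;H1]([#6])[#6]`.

True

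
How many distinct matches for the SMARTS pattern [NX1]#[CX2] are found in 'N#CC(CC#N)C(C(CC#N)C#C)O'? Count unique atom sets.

3

[NX1]#[CX2] is the SMARTS for a nitrile: a nitrogen triple-bonded to a two-connected carbon.
The molecule carries 3 separate instances of a nitrile (-C#N) meeting every constraint; each maps to a distinct set of atoms, giving 3 matches.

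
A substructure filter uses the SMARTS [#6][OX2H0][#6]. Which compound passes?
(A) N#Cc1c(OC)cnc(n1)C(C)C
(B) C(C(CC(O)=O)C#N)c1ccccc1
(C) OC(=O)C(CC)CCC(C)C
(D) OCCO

[#6][OX2H0][#6] describes an aliphatic oxygen bridging two carbons with no H on the oxygen (an ether).
(A) contains a methoxy ether (-OCH3), which satisfies every atom and bond constraint.
(B) has a carboxylic acid group (-C(=O)OH) but the -OH oxygen has H1; the =O is OX1, not OX2.
(C) has a carboxylic acid group (-C(=O)OH) but the -OH oxygen has H1; the =O is OX1, not OX2.
(D) has a hydroxyl group (-OH) but the oxygen has H1, not H0 bridging two carbons.
So the answer is (A).

A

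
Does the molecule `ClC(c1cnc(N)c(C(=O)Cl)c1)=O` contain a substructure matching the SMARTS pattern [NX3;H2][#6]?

Yes

The pattern [NX3;H2][#6] describes a trivalent nitrogen with two H attached to carbon — a primary amine.
The molecule carries a primary amino group (-NH2), whose atoms satisfy every constraint of the query, so the pattern matches.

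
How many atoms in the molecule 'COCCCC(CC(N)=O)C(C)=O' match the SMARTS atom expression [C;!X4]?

2

The query [C;!X4] means: aliphatic carbon that does not have four total connections.
Check the 13 heavy atoms by environment: 7× C (X4) → no; 2× C (X3) → match; 2× O (X1) → no; 1× N (X3) → no; 1× O (X2) → no.
That gives 2 matching atoms.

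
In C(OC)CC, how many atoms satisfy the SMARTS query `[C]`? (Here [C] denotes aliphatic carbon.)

The query [C] means: uppercase C matches aliphatic (non-aromatic) carbon only.
Check the 5 heavy atoms by environment: 4× C → match; 1× O → no.
That gives 4 matching atoms.

4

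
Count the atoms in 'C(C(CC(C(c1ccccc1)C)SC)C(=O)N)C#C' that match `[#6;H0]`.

The query [#6;H0] means: any carbon with no attached hydrogen.
Check the 19 heavy atoms by environment: 2× C (H3) → no; 4× C (H1) → no; 2× C (H2) → no; 1× c (aromatic, H0) → match; 5× c (aromatic, H1) → no; 2× C (H0) → match; 1× O (H0) → no; 1× N (H2) → no; 1× S (H0) → no.
Summing the matching environments: 1 + 2 = 3 matching atoms.

3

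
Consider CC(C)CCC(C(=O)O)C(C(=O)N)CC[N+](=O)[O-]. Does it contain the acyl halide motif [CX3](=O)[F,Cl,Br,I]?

No

The pattern [CX3](=O)[F,Cl,Br,I] describes a carbonyl carbon bonded to a halogen — an acyl halide.
The closest candidate here is a carboxylic acid group (-C(=O)OH), but the carbonyl is bonded to -OH, not to a halogen. No other fragment satisfies the full query, so there is no match.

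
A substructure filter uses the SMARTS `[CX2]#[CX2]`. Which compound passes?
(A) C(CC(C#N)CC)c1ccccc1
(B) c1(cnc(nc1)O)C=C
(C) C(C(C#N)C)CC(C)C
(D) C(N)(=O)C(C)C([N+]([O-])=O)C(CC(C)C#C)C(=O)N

[CX2]#[CX2] describes a carbon-carbon triple bond (an alkyne).
(A) has a nitrile (-C#N) but the triple bond is C#N, not C#C.
(B) has a vinyl group (-CH=CH2) but the C=C is a double bond; both carbons are CX3, not CX2.
(C) has a nitrile (-C#N) but the triple bond is C#N, not C#C.
(D) contains an ethynyl group (-C#CH), which satisfies every atom and bond constraint.
So the answer is (D).

D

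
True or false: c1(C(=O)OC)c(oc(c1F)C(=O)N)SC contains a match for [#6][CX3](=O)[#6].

The pattern [#6][CX3](=O)[#6] describes a carbonyl carbon (no H) flanked by two carbons — a ketone.
The closest candidate here is a methyl-ester group (-C(=O)OCH3), but one neighbour of the carbonyl carbon is O, not C. No other fragment satisfies the full query, so there is no match.

False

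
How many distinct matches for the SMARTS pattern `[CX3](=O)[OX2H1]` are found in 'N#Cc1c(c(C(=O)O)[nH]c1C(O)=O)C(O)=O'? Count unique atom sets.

3

[CX3](=O)[OX2H1] is the SMARTS for a carboxylic acid: an sp2 carbon double-bonded to O and single-bonded to an -OH oxygen.
The molecule carries 3 separate instances of a carboxylic acid group (-C(=O)OH) meeting every constraint; each maps to a distinct set of atoms, giving 3 matches.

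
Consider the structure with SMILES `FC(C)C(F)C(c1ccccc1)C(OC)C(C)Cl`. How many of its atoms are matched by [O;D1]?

0

The query [O;D1] means: aliphatic oxygen bonded to exactly one heavy atom.
Check the 18 heavy atoms by environment: 3× C (D1) → no; 5× C (D3) → no; 1× c (aromatic, D3) → no; 5× c (aromatic, D2) → no; 2× F (D1) → no; 1× O (D2) → no; 1× Cl (D1) → no.
No environment satisfies the query, so 0 matching atoms.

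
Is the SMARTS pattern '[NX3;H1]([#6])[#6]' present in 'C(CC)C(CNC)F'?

The pattern [NX3;H1]([#6])[#6] describes a trivalent nitrogen with one H, bonded to two carbons — a secondary amine.
The molecule carries an N-methylamino group (-NHCH3), whose atoms satisfy every constraint of the query, so the pattern matches.

Yes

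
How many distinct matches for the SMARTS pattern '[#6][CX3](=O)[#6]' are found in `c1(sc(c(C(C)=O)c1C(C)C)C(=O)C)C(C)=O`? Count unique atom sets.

3

[#6][CX3](=O)[#6] is the SMARTS for a ketone: a carbonyl carbon (no H) flanked by two carbons.
The molecule carries 3 separate instances of an acetyl/ketone group (-C(=O)CH3) meeting every constraint; each maps to a distinct set of atoms, giving 3 matches.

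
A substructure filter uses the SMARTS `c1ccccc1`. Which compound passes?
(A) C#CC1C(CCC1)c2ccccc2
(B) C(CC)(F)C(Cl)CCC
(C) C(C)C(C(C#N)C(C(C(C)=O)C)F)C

A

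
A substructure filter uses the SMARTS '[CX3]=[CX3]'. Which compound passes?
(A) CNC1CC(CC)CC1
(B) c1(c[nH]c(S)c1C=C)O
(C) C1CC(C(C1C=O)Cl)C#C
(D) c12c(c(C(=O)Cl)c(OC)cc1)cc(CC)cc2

B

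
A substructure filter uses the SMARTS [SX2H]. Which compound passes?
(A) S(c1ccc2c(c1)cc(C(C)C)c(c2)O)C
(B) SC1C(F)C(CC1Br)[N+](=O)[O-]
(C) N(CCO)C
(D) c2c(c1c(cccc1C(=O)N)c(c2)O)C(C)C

B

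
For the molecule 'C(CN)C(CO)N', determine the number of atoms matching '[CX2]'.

0

The query [CX2] means: C with X2: aliphatic carbon with exactly 2 total connections.
Check the 7 heavy atoms by environment: 4× C (X4) → no; 1× O (X2) → no; 2× N (X3) → no.
No environment satisfies the query, so 0 matching atoms.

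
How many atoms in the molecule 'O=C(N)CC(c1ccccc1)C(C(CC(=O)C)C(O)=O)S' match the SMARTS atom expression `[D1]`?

7

The query [D1] means: atom with exactly one heavy-atom neighbour (degree 1).
Check the 21 heavy atoms by environment: 2× C (D2) → no; 6× C (D3) → no; 4× O (D1) → match; 1× N (D1) → match; 1× c (aromatic, D3) → no; 5× c (aromatic, D2) → no; 1× C (D1) → match; 1× S (D1) → match.
Summing the matching environments: 4 + 1 + 1 + 1 = 7 matching atoms.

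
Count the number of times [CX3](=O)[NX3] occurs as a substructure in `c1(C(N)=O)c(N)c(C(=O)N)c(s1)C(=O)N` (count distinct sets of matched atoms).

[CX3](=O)[NX3] is the SMARTS for an amide: a carbonyl carbon bonded to a trivalent nitrogen.
The molecule carries 3 separate instances of a primary amide (-C(=O)NH2) meeting every constraint; each maps to a distinct set of atoms, giving 3 matches.

3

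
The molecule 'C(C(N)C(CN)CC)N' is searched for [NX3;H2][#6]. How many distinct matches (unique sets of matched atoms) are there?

3

[NX3;H2][#6] is the SMARTS for a primary amine: a trivalent nitrogen with two H attached to carbon.
The molecule carries 3 separate instances of a primary amino group (-NH2) meeting every constraint; each maps to a distinct set of atoms, giving 3 matches.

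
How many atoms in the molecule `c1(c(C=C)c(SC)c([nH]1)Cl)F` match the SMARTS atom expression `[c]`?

4

Check the 11 heavy atoms by environment: 1× n (aromatic) → no; 4× c (aromatic) → match; 1× Cl → no; 1× F → no; 3× C → no; 1× S → no.
That gives 4 matching atoms.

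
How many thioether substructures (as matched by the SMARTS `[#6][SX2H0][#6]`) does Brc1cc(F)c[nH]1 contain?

0

[#6][SX2H0][#6] is the SMARTS for a thioether: an aliphatic sulfur bridging two carbons with no H on the sulfur.
No fragment in the molecule satisfies every constraint, giving 0 matches.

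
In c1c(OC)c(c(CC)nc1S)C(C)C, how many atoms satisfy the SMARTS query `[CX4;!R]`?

Check the 14 heavy atoms by environment: 1× n (aromatic, X2, in 6-ring) → no; 5× c (aromatic, X3, in 6-ring) → no; 6× C (X4, acyclic) → match; 1× S (X2, acyclic) → no; 1× O (X2, acyclic) → no.
That gives 6 matching atoms.

6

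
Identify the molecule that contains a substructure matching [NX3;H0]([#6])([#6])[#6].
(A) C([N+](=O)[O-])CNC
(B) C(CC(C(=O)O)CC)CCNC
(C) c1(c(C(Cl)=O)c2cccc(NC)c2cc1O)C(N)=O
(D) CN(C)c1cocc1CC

D

[NX3;H0]([#6])([#6])[#6] describes a trivalent nitrogen with no H, bonded to three carbons (a tertiary amine).
(A) has an N-methylamino group (-NHCH3) but the nitrogen still has one H (H1), not H0.
(B) has an N-methylamino group (-NHCH3) but the nitrogen still has one H (H1), not H0.
(C) has a primary amide (-C(=O)NH2) but the amide nitrogen has H2 and only one carbon neighbour.
(D) contains a dimethylamino group (-N(CH3)2), which satisfies every atom and bond constraint.
So the answer is (D).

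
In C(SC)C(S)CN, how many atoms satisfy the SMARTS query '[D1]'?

The query [D1] means: atom with exactly one heavy-atom neighbour (degree 1).
Check the 7 heavy atoms by environment: 2× C (D2) → no; 1× C (D3) → no; 1× S (D1) → match; 1× S (D2) → no; 1× C (D1) → match; 1× N (D1) → match.
Summing the matching environments: 1 + 1 + 1 = 3 matching atoms.

3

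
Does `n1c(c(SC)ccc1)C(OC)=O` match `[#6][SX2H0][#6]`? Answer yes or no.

Yes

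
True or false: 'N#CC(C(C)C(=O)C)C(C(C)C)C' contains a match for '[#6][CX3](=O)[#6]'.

The pattern [#6][CX3](=O)[#6] describes a carbonyl carbon (no H) flanked by two carbons — a ketone.
The molecule carries an acetyl/ketone group (-C(=O)CH3), whose atoms satisfy every constraint of the query, so the pattern matches.

True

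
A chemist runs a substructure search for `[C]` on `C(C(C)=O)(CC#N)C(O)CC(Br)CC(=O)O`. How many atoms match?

10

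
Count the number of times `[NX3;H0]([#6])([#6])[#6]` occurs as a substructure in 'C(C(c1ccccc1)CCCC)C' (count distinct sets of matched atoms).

[NX3;H0]([#6])([#6])[#6] is the SMARTS for a tertiary amine: a trivalent nitrogen with no H, bonded to three carbons.
No fragment in the molecule satisfies every constraint, giving 0 matches.

0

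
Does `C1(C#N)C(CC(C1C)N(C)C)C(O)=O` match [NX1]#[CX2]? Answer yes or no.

Yes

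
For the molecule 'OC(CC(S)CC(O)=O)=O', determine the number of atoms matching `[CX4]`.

3

The query [CX4] means: C with X4: aliphatic carbon with exactly 4 total connections (bonds + H).
Check the 10 heavy atoms by environment: 3× C (X4) → match; 2× C (X3) → no; 2× O (X1) → no; 2× O (X2) → no; 1× S (X2) → no.
That gives 3 matching atoms.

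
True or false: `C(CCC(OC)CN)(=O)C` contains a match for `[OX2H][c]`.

False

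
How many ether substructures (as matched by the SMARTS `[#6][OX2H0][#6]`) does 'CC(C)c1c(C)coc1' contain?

[#6][OX2H0][#6] is the SMARTS for an ether: an aliphatic oxygen bridging two carbons with no H on the oxygen.
No fragment in the molecule satisfies every constraint, giving 0 matches.

0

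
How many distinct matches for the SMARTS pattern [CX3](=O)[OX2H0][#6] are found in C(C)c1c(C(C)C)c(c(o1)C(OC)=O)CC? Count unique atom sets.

1

[CX3](=O)[OX2H0][#6] is the SMARTS for an ester: a carbonyl carbon bonded to an oxygen that is itself bonded to carbon (no H on that O).
Exactly one fragment in the molecule meets all constraints, giving 1 match.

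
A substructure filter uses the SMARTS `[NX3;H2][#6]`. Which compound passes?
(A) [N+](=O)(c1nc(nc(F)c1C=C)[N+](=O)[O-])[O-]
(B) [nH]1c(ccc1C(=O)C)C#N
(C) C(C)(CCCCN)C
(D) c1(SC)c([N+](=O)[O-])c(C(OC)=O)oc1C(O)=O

[NX3;H2][#6] describes a trivalent nitrogen with two H attached to carbon (a primary amine).
(A) has a nitro group (-[N+](=O)[O-]) but the nitrogen is [N+] with no H, not NX3H2.
(B) has a nitrile (-C#N) but the nitrogen is NX1 (triple-bonded), not NX3 with two H.
(C) contains a primary amino group (-NH2), which satisfies every atom and bond constraint.
(D) has a nitro group (-[N+](=O)[O-]) but the nitrogen is [N+] with no H, not NX3H2.
So the answer is (C).

C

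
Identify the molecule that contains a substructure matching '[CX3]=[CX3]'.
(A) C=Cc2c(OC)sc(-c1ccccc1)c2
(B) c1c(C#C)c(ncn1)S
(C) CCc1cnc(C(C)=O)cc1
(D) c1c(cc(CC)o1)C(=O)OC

[CX3]=[CX3] describes a non-aromatic C=C double bond between two sp2 carbons (an alkene).
(A) contains a vinyl group (-CH=CH2), which satisfies every atom and bond constraint.
(B) has an ethynyl group (-C#CH) but the C-C bond is a triple bond, not a double bond.
(C) has an ethyl group (-CH2CH3) but its C-C bond is a single bond between CX4 carbons, not CX3=CX3.
(D) has an ethyl group (-CH2CH3) but its C-C bond is a single bond between CX4 carbons, not CX3=CX3.
So the answer is (A).

A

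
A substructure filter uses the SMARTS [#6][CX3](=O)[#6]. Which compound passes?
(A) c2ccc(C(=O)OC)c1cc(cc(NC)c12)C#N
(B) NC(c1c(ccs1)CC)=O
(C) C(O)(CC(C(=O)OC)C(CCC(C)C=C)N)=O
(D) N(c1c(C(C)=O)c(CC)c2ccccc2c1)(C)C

D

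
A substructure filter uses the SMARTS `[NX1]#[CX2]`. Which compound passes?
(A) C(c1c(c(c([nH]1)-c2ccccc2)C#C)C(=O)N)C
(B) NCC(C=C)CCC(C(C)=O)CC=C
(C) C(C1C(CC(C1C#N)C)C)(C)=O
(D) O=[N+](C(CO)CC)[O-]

C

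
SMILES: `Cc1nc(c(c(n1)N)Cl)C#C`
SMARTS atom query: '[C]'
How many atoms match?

3

The query [C] means: uppercase C matches aliphatic (non-aromatic) carbon only.
Check the 11 heavy atoms by environment: 2× n (aromatic) → no; 4× c (aromatic) → no; 1× N → no; 1× Cl → no; 3× C → match.
That gives 3 matching atoms.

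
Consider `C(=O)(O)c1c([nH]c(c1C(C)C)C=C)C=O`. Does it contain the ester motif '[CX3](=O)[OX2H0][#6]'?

The pattern [CX3](=O)[OX2H0][#6] describes a carbonyl carbon bonded to an oxygen that is itself bonded to carbon (no H on that O) — an ester.
The closest candidate here is a carboxylic acid group (-C(=O)OH), but the singly-bonded O carries H (OX2H1, not H0). No other fragment satisfies the full query, so there is no match.

No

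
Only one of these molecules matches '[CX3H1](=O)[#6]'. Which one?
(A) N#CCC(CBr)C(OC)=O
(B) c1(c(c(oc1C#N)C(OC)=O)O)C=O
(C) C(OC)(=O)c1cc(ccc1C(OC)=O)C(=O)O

B

[CX3H1](=O)[#6] describes an sp2 carbon with one H, double-bonded to O and single-bonded to carbon (an aldehyde).
(A) has a methyl-ester group (-C(=O)OCH3) but the carbonyl carbon has H0, not H1.
(B) contains an aldehyde (-CHO), which satisfies every atom and bond constraint.
(C) has a methyl-ester group (-C(=O)OCH3) but the carbonyl carbon has H0, not H1.
So the answer is (B).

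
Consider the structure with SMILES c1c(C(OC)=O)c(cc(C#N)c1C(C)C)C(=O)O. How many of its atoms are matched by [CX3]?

2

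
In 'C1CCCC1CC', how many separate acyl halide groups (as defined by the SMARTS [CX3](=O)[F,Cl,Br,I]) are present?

[CX3](=O)[F,Cl,Br,I] is the SMARTS for an acyl halide: a carbonyl carbon bonded to a halogen.
No fragment in the molecule satisfies every constraint, giving 0 matches.

0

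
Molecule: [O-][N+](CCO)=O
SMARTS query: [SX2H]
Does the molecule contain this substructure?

The pattern [SX2H] describes an aliphatic sulfur with two connections, one being H — a thiol.
The closest candidate here is a hydroxyl group (-OH), but it is an -OH, not an -SH. No other fragment satisfies the full query, so there is no match.

No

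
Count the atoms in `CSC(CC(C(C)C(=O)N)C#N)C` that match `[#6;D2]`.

The query [#6;D2] means: any carbon bonded to exactly two heavy atoms.
Check the 13 heavy atoms by environment: 3× C (D1) → no; 4× C (D3) → no; 2× C (D2) → match; 1× O (D1) → no; 2× N (D1) → no; 1× S (D2) → no.
That gives 2 matching atoms.

2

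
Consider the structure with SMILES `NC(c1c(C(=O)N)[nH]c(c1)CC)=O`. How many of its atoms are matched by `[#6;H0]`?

5

The query [#6;H0] means: any carbon with no attached hydrogen.
Check the 13 heavy atoms by environment: 1× n (aromatic, H1) → no; 3× c (aromatic, H0) → match; 1× c (aromatic, H1) → no; 1× C (H2) → no; 1× C (H3) → no; 2× C (H0) → match; 2× O (H0) → no; 2× N (H2) → no.
Summing the matching environments: 3 + 2 = 5 matching atoms.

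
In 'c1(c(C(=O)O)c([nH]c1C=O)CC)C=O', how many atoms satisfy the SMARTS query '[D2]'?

The query [D2] means: atom with exactly two heavy-atom neighbours.
Check the 14 heavy atoms by environment: 1× n (aromatic, D2) → match; 4× c (aromatic, D3) → no; 3× C (D2) → match; 1× C (D1) → no; 1× C (D3) → no; 4× O (D1) → no.
Summing the matching environments: 1 + 3 = 4 matching atoms.

4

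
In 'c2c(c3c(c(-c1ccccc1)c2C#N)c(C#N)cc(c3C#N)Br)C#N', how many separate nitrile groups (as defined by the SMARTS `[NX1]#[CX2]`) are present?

4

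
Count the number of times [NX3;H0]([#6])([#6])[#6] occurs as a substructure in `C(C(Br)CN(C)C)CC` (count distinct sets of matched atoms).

[NX3;H0]([#6])([#6])[#6] is the SMARTS for a tertiary amine: a trivalent nitrogen with no H, bonded to three carbons.
Exactly one fragment in the molecule meets all constraints, giving 1 match.

1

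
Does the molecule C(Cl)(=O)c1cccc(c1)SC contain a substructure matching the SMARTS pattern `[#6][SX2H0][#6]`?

Yes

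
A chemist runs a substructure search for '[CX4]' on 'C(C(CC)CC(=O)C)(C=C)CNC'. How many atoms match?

8

Check the 13 heavy atoms by environment: 8× C (X4) → match; 3× C (X3) → no; 1× O (X1) → no; 1× N (X3) → no.
That gives 8 matching atoms.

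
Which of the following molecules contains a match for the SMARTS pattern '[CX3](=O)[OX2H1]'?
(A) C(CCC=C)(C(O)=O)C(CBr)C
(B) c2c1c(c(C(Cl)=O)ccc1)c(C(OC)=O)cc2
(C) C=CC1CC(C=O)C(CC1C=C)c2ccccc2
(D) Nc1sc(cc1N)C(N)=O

[CX3](=O)[OX2H1] describes an sp2 carbon double-bonded to O and single-bonded to an -OH oxygen (a carboxylic acid).
(A) contains a carboxylic acid group (-C(=O)OH), which satisfies every atom and bond constraint.
(B) has a methyl-ester group (-C(=O)OCH3) but the singly-bonded O has no H (OX2H0, not OX2H1).
(C) has an aldehyde (-CHO) but there is no singly-bonded oxygen on the carbonyl carbon.
(D) has a primary amide (-C(=O)NH2) but the carbonyl is bonded to N, not to an -OH oxygen.
So the answer is (A).

A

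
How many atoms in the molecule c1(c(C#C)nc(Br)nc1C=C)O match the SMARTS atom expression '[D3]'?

4

Check the 12 heavy atoms by environment: 2× n (aromatic, D2) → no; 4× c (aromatic, D3) → match; 1× Br (D1) → no; 1× O (D1) → no; 2× C (D2) → no; 2× C (D1) → no.
That gives 4 matching atoms.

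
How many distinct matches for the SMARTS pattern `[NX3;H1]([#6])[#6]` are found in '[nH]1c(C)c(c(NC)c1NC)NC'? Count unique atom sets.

[NX3;H1]([#6])[#6] is the SMARTS for a secondary amine: a trivalent nitrogen with one H, bonded to two carbons.
The molecule carries 3 separate instances of an N-methylamino group (-NHCH3) meeting every constraint; each maps to a distinct set of atoms, giving 3 matches.

3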